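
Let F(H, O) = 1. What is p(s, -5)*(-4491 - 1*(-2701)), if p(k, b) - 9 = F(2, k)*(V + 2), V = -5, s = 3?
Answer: -10740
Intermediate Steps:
p(k, b) = 6 (p(k, b) = 9 + 1*(-5 + 2) = 9 + 1*(-3) = 9 - 3 = 6)
p(s, -5)*(-4491 - 1*(-2701)) = 6*(-4491 - 1*(-2701)) = 6*(-4491 + 2701) = 6*(-1790) = -10740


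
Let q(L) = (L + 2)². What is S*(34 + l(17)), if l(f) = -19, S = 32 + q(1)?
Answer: 615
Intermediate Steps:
q(L) = (2 + L)²
S = 41 (S = 32 + (2 + 1)² = 32 + 3² = 32 + 9 = 41)
S*(34 + l(17)) = 41*(34 - 19) = 41*15 = 615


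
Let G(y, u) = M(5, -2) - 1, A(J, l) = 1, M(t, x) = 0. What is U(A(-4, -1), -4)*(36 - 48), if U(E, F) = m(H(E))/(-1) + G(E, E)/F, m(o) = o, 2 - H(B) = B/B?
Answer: 9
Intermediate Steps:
H(B) = 1 (H(B) = 2 - B/B = 2 - 1*1 = 2 - 1 = 1)
G(y, u) = -1 (G(y, u) = 0 - 1 = -1)
U(E, F) = -1 - 1/F (U(E, F) = 1/(-1) - 1/F = 1*(-1) - 1/F = -1 - 1/F)
U(A(-4, -1), -4)*(36 - 48) = ((-1 - 1*(-4))/(-4))*(36 - 48) = -(-1 + 4)/4*(-12) = -¼*3*(-12) = -¾*(-12) = 9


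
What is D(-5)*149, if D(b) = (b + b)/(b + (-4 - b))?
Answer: 745/2 ≈ 372.50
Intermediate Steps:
D(b) = -b/2 (D(b) = (2*b)/(-4) = (2*b)*(-¼) = -b/2)
D(-5)*149 = -½*(-5)*149 = (5/2)*149 = 745/2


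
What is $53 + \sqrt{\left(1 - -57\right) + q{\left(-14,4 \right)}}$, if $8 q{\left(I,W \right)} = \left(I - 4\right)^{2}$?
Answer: $53 + \frac{\sqrt{394}}{2} \approx 62.925$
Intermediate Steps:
$q{\left(I,W \right)} = \frac{\left(-4 + I\right)^{2}}{8}$ ($q{\left(I,W \right)} = \frac{\left(I - 4\right)^{2}}{8} = \frac{\left(-4 + I\right)^{2}}{8}$)
$53 + \sqrt{\left(1 - -57\right) + q{\left(-14,4 \right)}} = 53 + \sqrt{\left(1 - -57\right) + \frac{\left(-4 - 14\right)^{2}}{8}} = 53 + \sqrt{\left(1 + 57\right) + \frac{\left(-18\right)^{2}}{8}} = 53 + \sqrt{58 + \frac{1}{8} \cdot 324} = 53 + \sqrt{58 + \frac{81}{2}} = 53 + \sqrt{\frac{197}{2}} = 53 + \frac{\sqrt{394}}{2}$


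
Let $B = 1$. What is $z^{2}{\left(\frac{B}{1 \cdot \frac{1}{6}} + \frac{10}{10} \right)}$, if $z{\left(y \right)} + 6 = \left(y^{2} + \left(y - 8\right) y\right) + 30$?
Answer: $4356$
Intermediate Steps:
$z{\left(y \right)} = 24 + y^{2} + y \left(-8 + y\right)$ ($z{\left(y \right)} = -6 + \left(\left(y^{2} + \left(y - 8\right) y\right) + 30\right) = -6 + \left(\left(y^{2} + \left(-8 + y\right) y\right) + 30\right) = -6 + \left(\left(y^{2} + y \left(-8 + y\right)\right) + 30\right) = -6 + \left(30 + y^{2} + y \left(-8 + y\right)\right) = 24 + y^{2} + y \left(-8 + y\right)$)
$z^{2}{\left(\frac{B}{1 \cdot \frac{1}{6}} + \frac{10}{10} \right)} = \left(24 - 8 \left(1 \frac{1}{1 \cdot \frac{1}{6}} + \frac{10}{10}\right) + 2 \left(1 \frac{1}{1 \cdot \frac{1}{6}} + \frac{10}{10}\right)^{2}\right)^{2} = \left(24 - 8 \left(1 \frac{1}{1 \cdot \frac{1}{6}} + 10 \cdot \frac{1}{10}\right) + 2 \left(1 \frac{1}{1 \cdot \frac{1}{6}} + 10 \cdot \frac{1}{10}\right)^{2}\right)^{2} = \left(24 - 8 \left(1 \frac{1}{\frac{1}{6}} + 1\right) + 2 \left(1 \frac{1}{\frac{1}{6}} + 1\right)^{2}\right)^{2} = \left(24 - 8 \left(1 \cdot 6 + 1\right) + 2 \left(1 \cdot 6 + 1\right)^{2}\right)^{2} = \left(24 - 8 \left(6 + 1\right) + 2 \left(6 + 1\right)^{2}\right)^{2} = \left(24 - 56 + 2 \cdot 7^{2}\right)^{2} = \left(24 - 56 + 2 \cdot 49\right)^{2} = \left(24 - 56 + 98\right)^{2} = 66^{2} = 4356$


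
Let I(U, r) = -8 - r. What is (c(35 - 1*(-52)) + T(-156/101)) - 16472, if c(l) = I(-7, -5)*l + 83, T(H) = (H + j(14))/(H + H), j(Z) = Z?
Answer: -2598029/156 ≈ -16654.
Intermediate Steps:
T(H) = (14 + H)/(2*H) (T(H) = (H + 14)/(H + H) = (14 + H)/((2*H)) = (14 + H)*(1/(2*H)) = (14 + H)/(2*H))
c(l) = 83 - 3*l (c(l) = (-8 - 1*(-5))*l + 83 = (-8 + 5)*l + 83 = -3*l + 83 = 83 - 3*l)
(c(35 - 1*(-52)) + T(-156/101)) - 16472 = ((83 - 3*(35 - 1*(-52))) + (14 - 156/101)/(2*((-156/101)))) - 16472 = ((83 - 3*(35 + 52)) + (14 - 156*1/101)/(2*((-156*1/101)))) - 16472 = ((83 - 3*87) + (14 - 156/101)/(2*(-156/101))) - 16472 = ((83 - 261) + (½)*(-101/156)*(1258/101)) - 16472 = (-178 - 629/156) - 16472 = -28397/156 - 16472 = -2598029/156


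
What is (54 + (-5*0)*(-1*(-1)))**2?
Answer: 2916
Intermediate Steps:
(54 + (-5*0)*(-1*(-1)))**2 = (54 + 0*1)**2 = (54 + 0)**2 = 54**2 = 2916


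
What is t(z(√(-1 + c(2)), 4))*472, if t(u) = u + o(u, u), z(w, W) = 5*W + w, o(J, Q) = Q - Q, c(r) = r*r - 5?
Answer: 9440 + 472*I*√2 ≈ 9440.0 + 667.51*I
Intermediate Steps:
c(r) = -5 + r² (c(r) = r² - 5 = -5 + r²)
o(J, Q) = 0
z(w, W) = w + 5*W
t(u) = u (t(u) = u + 0 = u)
t(z(√(-1 + c(2)), 4))*472 = (√(-1 + (-5 + 2²)) + 5*4)*472 = (√(-1 + (-5 + 4)) + 20)*472 = (√(-1 - 1) + 20)*472 = (√(-2) + 20)*472 = (I*√2 + 20)*472 = (20 + I*√2)*472 = 9440 + 472*I*√2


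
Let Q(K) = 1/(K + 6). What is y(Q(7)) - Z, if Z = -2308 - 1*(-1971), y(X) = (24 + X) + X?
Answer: 4695/13 ≈ 361.15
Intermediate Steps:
Q(K) = 1/(6 + K)
y(X) = 24 + 2*X
Z = -337 (Z = -2308 + 1971 = -337)
y(Q(7)) - Z = (24 + 2/(6 + 7)) - 1*(-337) = (24 + 2/13) + 337 = 314/13 + 337 = 4695/13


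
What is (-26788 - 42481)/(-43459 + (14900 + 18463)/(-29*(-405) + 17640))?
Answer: 226163285/141889928 ≈ 1.5939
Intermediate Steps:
(-26788 - 42481)/(-43459 + (14900 + 18463)/(-29*(-405) + 17640)) = -69269/(-43459 + 33363/(11745 + 17640)) = -69269/(-43459 + 33363/29385) = -69269/(-43459 + 33363*(1/29385)) = -69269/(-43459 + 3707/3265) = -69269/(-141889928/3265) = -69269*(-3265/141889928) = 226163285/141889928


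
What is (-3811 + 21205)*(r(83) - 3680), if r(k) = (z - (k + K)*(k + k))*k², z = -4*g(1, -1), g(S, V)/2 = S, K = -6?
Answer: -1532654742060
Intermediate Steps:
g(S, V) = 2*S
z = -8 ≈ -8.0000
r(k) = k²*(-8 - 2*k*(-6 + k)) (r(k) = (-8 - (k - 6)*(k + k))*k² = (-8 - (-6 + k)*2*k)*k² = (-8 - 2*k*(-6 + k))*k² = k²*(-8 - 2*k*(-6 + k)))
(-3811 + 21205)*(r(83) - 3680) = (-3811 + 21205)*(2*83²*(-4 - 1*83² + 6*83) - 3680) = 17394*(2*6889*(-4 - 1*6889 + 498) - 3680) = 17394*(2*6889*(-4 - 6889 + 498) - 3680) = 17394*(2*6889*(-6395) - 3680) = 17394*(-88110310 - 3680) = 17394*(-88113990) = -1532654742060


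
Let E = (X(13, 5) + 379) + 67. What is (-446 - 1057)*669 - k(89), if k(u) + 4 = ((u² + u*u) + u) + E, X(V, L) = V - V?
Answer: -1021880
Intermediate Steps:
X(V, L) = 0
E = 446 (E = (0 + 379) + 67 = 379 + 67 = 446)
k(u) = 442 + u + 2*u² (k(u) = -4 + (((u² + u*u) + u) + 446) = -4 + (((u² + u²) + u) + 446) = -4 + ((2*u² + u) + 446) = -4 + ((u + 2*u²) + 446) = -4 + (446 + u + 2*u²) = 442 + u + 2*u²)
(-446 - 1057)*669 - k(89) = (-446 - 1057)*669 - (442 + 89 + 2*89²) = -1503*669 - (442 + 89 + 2*7921) = -1005507 - (442 + 89 + 15842) = -1005507 - 1*16373 = -1005507 - 16373 = -1021880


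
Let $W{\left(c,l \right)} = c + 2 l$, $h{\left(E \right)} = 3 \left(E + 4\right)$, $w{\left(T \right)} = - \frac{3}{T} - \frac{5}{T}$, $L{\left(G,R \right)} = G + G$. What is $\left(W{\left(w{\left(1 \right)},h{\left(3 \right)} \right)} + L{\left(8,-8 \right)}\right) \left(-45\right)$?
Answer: $-2250$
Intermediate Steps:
$L{\left(G,R \right)} = 2 G$
$w{\left(T \right)} = - \frac{8}{T}$
$h{\left(E \right)} = 12 + 3 E$ ($h{\left(E \right)} = 3 \left(4 + E\right) = 12 + 3 E$)
$\left(W{\left(w{\left(1 \right)},h{\left(3 \right)} \right)} + L{\left(8,-8 \right)}\right) \left(-45\right) = \left(\left(- \frac{8}{1} + 2 \left(12 + 3 \cdot 3\right)\right) + 2 \cdot 8\right) \left(-45\right) = \left(\left(\left(-8\right) 1 + 2 \left(12 + 9\right)\right) + 16\right) \left(-45\right) = \left(\left(-8 + 2 \cdot 21\right) + 16\right) \left(-45\right) = \left(\left(-8 + 42\right) + 16\right) \left(-45\right) = \left(34 + 16\right) \left(-45\right) = 50 \left(-45\right) = -2250$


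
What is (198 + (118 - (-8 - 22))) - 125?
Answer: 221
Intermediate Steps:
(198 + (118 - (-8 - 22))) - 125 = (198 + (118 - 1*(-30))) - 125 = (198 + (118 + 30)) - 125 = (198 + 148) - 125 = 346 - 125 = 221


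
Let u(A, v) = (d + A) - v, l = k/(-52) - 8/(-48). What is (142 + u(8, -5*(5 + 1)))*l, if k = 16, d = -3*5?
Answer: -605/26 ≈ -23.269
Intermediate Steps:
d = -15
l = -11/78 (l = 16/(-52) - 8/(-48) = 16*(-1/52) - 8*(-1/48) = -4/13 + 1/6 = -11/78 ≈ -0.14103)
u(A, v) = -15 + A - v (u(A, v) = (-15 + A) - v = -15 + A - v)
(142 + u(8, -5*(5 + 1)))*l = (142 + (-15 + 8 - (-5)*(5 + 1)))*(-11/78) = (142 + (-15 + 8 - (-5)*6))*(-11/78) = (142 + (-15 + 8 - 1*(-30)))*(-11/78) = (142 + (-15 + 8 + 30))*(-11/78) = (142 + 23)*(-11/78) = 165*(-11/78) = -605/26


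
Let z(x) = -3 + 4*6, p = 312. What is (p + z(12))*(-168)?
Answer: -55944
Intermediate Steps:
z(x) = 21 (z(x) = -3 + 24 = 21)
(p + z(12))*(-168) = (312 + 21)*(-168) = 333*(-168) = -55944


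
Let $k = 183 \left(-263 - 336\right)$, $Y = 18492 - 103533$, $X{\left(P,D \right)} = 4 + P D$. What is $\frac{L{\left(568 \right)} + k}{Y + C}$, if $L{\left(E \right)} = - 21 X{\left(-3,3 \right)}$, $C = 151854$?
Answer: $- \frac{36504}{22271} \approx -1.6391$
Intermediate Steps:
$X{\left(P,D \right)} = 4 + D P$
$Y = -85041$ ($Y = 18492 - 103533 = -85041$)
$L{\left(E \right)} = 105$ ($L{\left(E \right)} = - 21 \left(4 + 3 \left(-3\right)\right) = - 21 \left(4 - 9\right) = \left(-21\right) \left(-5\right) = 105$)
$k = -109617$ ($k = 183 \left(-599\right) = -109617$)
$\frac{L{\left(568 \right)} + k}{Y + C} = \frac{105 - 109617}{-85041 + 151854} = - \frac{109512}{66813} = \left(-109512\right) \frac{1}{66813} = - \frac{36504}{22271}$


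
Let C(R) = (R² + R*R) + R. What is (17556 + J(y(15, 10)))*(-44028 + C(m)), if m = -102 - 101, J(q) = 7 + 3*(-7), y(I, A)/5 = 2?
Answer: 669876354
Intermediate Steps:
y(I, A) = 10 (y(I, A) = 5*2 = 10)
J(q) = -14 (J(q) = 7 - 21 = -14)
m = -203
C(R) = R + 2*R² (C(R) = (R² + R²) + R = 2*R² + R = R + 2*R²)
(17556 + J(y(15, 10)))*(-44028 + C(m)) = (17556 - 14)*(-44028 - 203*(1 + 2*(-203))) = 17542*(-44028 - 203*(1 - 406)) = 17542*(-44028 - 203*(-405)) = 17542*(-44028 + 82215) = 17542*38187 = 669876354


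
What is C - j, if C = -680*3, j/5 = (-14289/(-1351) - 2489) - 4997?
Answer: 47740445/1351 ≈ 35337.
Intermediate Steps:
j = -50496485/1351 (j = 5*((-14289/(-1351) - 2489) - 4997) = 5*((-14289*(-1/1351) - 2489) - 4997) = 5*((14289/1351 - 2489) - 4997) = 5*(-3348350/1351 - 4997) = 5*(-10099297/1351) = -50496485/1351 ≈ -37377.)
C = -2040
C - j = -2040 - 1*(-50496485/1351) = -2040 + 50496485/1351 = 47740445/1351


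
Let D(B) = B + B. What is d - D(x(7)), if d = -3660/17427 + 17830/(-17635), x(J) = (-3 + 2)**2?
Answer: -65994520/20488343 ≈ -3.2211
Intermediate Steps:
x(J) = 1 (x(J) = (-1)**2 = 1)
d = -25017834/20488343 (d = -3660*1/17427 + 17830*(-1/17635) = -1220/5809 - 3566/3527 = -25017834/20488343 ≈ -1.2211)
D(B) = 2*B
d - D(x(7)) = -25017834/20488343 - 2 = -65994520/20488343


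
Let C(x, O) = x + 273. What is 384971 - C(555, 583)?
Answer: 384143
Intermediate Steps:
C(x, O) = 273 + x
384971 - C(555, 583) = 384971 - (273 + 555) = 384971 - 1*828 = 384971 - 828 = 384143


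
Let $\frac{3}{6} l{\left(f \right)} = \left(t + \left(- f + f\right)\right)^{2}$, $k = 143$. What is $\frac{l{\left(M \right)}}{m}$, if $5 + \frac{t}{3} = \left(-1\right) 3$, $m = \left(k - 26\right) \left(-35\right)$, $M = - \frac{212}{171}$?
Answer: $- \frac{128}{455} \approx -0.28132$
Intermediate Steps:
$M = - \frac{212}{171}$ ($M = \left(-212\right) \frac{1}{171} = - \frac{212}{171} \approx -1.2398$)
$m = -4095$ ($m = \left(143 - 26\right) \left(-35\right) = 117 \left(-35\right) = -4095$)
$t = -24$ ($t = -15 + 3 \left(\left(-1\right) 3\right) = -15 + 3 \left(-3\right) = -15 - 9 = -24$)
$l{\left(f \right)} = 1152$ ($l{\left(f \right)} = 2 \left(-24 + \left(- f + f\right)\right)^{2} = 2 \left(-24 + 0\right)^{2} = 2 \left(-24\right)^{2} = 2 \cdot 576 = 1152$)
$\frac{l{\left(M \right)}}{m} = \frac{1152}{-4095} = 1152 \left(- \frac{1}{4095}\right) = - \frac{128}{455}$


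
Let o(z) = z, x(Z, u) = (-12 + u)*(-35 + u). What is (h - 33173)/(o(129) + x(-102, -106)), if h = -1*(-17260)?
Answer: -15913/16767 ≈ -0.94907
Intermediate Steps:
x(Z, u) = (-35 + u)*(-12 + u)
h = 17260
(h - 33173)/(o(129) + x(-102, -106)) = (17260 - 33173)/(129 + (420 + (-106)**2 - 47*(-106))) = -15913/(129 + (420 + 11236 + 4982)) = -15913/(129 + 16638) = -15913/16767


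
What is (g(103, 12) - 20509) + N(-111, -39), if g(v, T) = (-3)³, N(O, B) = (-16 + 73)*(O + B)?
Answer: -29086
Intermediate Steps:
N(O, B) = 57*B + 57*O (N(O, B) = 57*(B + O) = 57*B + 57*O)
g(v, T) = -27
(g(103, 12) - 20509) + N(-111, -39) = (-27 - 20509) + (57*(-39) + 57*(-111)) = -20536 + (-2223 - 6327) = -20536 - 8550 = -29086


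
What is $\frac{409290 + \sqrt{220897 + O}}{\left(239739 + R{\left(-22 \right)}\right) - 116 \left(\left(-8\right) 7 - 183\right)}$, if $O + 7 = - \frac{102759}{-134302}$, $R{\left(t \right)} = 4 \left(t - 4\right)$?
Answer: $\frac{409290}{267359} + \frac{3 \sqrt{442690304425642}}{35906848418} \approx 1.5326$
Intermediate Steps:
$R{\left(t \right)} = -16 + 4 t$ ($R{\left(t \right)} = 4 \left(-4 + t\right) = -16 + 4 t$)
$O = - \frac{837355}{134302}$ ($O = -7 - \frac{102759}{-134302} = -7 - - \frac{102759}{134302} = -7 + \frac{102759}{134302} = - \frac{837355}{134302} \approx -6.2349$)
$\frac{409290 + \sqrt{220897 + O}}{\left(239739 + R{\left(-22 \right)}\right) - 116 \left(\left(-8\right) 7 - 183\right)} = \frac{409290 + \sqrt{220897 - \frac{837355}{134302}}}{\left(239739 + \left(-16 + 4 \left(-22\right)\right)\right) - 116 \left(\left(-8\right) 7 - 183\right)} = \frac{409290 + \sqrt{\frac{29666071539}{134302}}}{\left(239739 - 104\right) - 116 \left(-56 - 183\right)} = \frac{409290 + \frac{3 \sqrt{442690304425642}}{134302}}{\left(239739 - 104\right) - -27724} = \frac{409290 + \frac{3 \sqrt{442690304425642}}{134302}}{239635 + 27724} = \frac{409290 + \frac{3 \sqrt{442690304425642}}{134302}}{267359} = \left(409290 + \frac{3 \sqrt{442690304425642}}{134302}\right) \frac{1}{267359} = \frac{409290}{267359} + \frac{3 \sqrt{442690304425642}}{35906848418}$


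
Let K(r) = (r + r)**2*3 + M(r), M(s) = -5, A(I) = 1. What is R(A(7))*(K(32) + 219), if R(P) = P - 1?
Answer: 0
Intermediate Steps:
R(P) = -1 + P
K(r) = -5 + 12*r**2 (K(r) = (r + r)**2*3 - 5 = (2*r)**2*3 - 5 = (4*r**2)*3 - 5 = 12*r**2 - 5 = -5 + 12*r**2)
R(A(7))*(K(32) + 219) = (-1 + 1)*((-5 + 12*32**2) + 219) = 0*((-5 + 12*1024) + 219) = 0*((-5 + 12288) + 219) = 0*(12283 + 219) = 0*12502 = 0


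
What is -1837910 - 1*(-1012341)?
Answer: -825569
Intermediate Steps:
-1837910 - 1*(-1012341) = -1837910 + 1012341 = -825569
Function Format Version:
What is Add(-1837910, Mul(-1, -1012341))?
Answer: -825569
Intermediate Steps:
Add(-1837910, Mul(-1, -1012341)) = Add(-1837910, 1012341) = -825569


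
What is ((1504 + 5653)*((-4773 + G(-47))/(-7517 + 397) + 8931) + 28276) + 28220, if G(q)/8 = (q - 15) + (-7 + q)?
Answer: 455547522617/7120 ≈ 6.3981e+7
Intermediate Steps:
G(q) = -176 + 16*q (G(q) = 8*((q - 15) + (-7 + q)) = 8*((-15 + q) + (-7 + q)) = 8*(-22 + 2*q) = -176 + 16*q)
((1504 + 5653)*((-4773 + G(-47))/(-7517 + 397) + 8931) + 28276) + 28220 = ((1504 + 5653)*((-4773 + (-176 + 16*(-47)))/(-7517 + 397) + 8931) + 28276) + 28220 = (7157*((-4773 + (-176 - 752))/(-7120) + 8931) + 28276) + 28220 = (7157*((-4773 - 928)*(-1/7120) + 8931) + 28276) + 28220 = (7157*(-5701*(-1/7120) + 8931) + 28276) + 28220 = (7157*(5701/7120 + 8931) + 28276) + 28220 = (7157*(63594421/7120) + 28276) + 28220 = (455145271097/7120 + 28276) + 28220 = 455346596217/7120 + 28220 = 455547522617/7120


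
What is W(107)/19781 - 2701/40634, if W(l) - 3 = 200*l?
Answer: 816261021/803781154 ≈ 1.0155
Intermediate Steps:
W(l) = 3 + 200*l
W(107)/19781 - 2701/40634 = (3 + 200*107)/19781 - 2701/40634 = (3 + 21400)*(1/19781) - 2701*1/40634 = 21403*(1/19781) - 2701/40634 = 21403/19781 - 2701/40634 = 816261021/803781154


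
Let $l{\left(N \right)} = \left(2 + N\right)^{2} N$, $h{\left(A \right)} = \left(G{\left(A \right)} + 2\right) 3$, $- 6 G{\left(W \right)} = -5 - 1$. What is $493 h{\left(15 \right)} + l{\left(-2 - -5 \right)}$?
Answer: $4512$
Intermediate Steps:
$G{\left(W \right)} = 1$ ($G{\left(W \right)} = - \frac{-5 - 1}{6} = \left(- \frac{1}{6}\right) \left(-6\right) = 1$)
$h{\left(A \right)} = 9$ ($h{\left(A \right)} = \left(1 + 2\right) 3 = 3 \cdot 3 = 9$)
$l{\left(N \right)} = N \left(2 + N\right)^{2}$
$493 h{\left(15 \right)} + l{\left(-2 - -5 \right)} = 493 \cdot 9 + \left(-2 - -5\right) \left(2 - -3\right)^{2} = 4437 + \left(-2 + 5\right) \left(2 + \left(-2 + 5\right)\right)^{2} = 4437 + 3 \left(2 + 3\right)^{2} = 4437 + 3 \cdot 5^{2} = 4437 + 3 \cdot 25 = 4437 + 75 = 4512$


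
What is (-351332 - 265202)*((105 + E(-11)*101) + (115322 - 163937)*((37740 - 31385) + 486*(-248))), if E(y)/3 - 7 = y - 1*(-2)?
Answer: -3422084232327396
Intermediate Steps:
E(y) = 27 + 3*y (E(y) = 21 + 3*(y - 1*(-2)) = 21 + 3*(y + 2) = 21 + 3*(2 + y) = 21 + (6 + 3*y) = 27 + 3*y)
(-351332 - 265202)*((105 + E(-11)*101) + (115322 - 163937)*((37740 - 31385) + 486*(-248))) = (-351332 - 265202)*((105 + (27 + 3*(-11))*101) + (115322 - 163937)*((37740 - 31385) + 486*(-248))) = -616534*((105 + (27 - 33)*101) - 48615*(6355 - 120528)) = -616534*((105 - 6*101) - 48615*(-114173)) = -616534*((105 - 606) + 5550520395) = -616534*(-501 + 5550520395) = -616534*5550519894 = -3422084232327396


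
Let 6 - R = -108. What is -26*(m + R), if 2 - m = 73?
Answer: -1118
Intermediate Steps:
R = 114 (R = 6 - 1*(-108) = 6 + 108 = 114)
m = -71 (m = 2 - 1*73 = 2 - 73 = -71)
-26*(m + R) = -26*(-71 + 114) = -26*43 = -1118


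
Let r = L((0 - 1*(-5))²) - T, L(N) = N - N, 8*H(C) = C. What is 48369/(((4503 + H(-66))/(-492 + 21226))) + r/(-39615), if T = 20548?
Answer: 52972395069884/237412695 ≈ 2.2312e+5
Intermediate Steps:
H(C) = C/8
L(N) = 0
r = -20548 (r = 0 - 1*20548 = 0 - 20548 = -20548)
48369/(((4503 + H(-66))/(-492 + 21226))) + r/(-39615) = 48369/(((4503 + (⅛)*(-66))/(-492 + 21226))) - 20548/(-39615) = 48369/(((4503 - 33/4)/20734)) - 20548*(-1/39615) = 48369/(((17979/4)*(1/20734))) + 20548/39615 = 48369/(17979/82936) + 20548/39615 = 48369*(82936/17979) + 20548/39615 = 1337177128/5993 + 20548/39615 = 52972395069884/237412695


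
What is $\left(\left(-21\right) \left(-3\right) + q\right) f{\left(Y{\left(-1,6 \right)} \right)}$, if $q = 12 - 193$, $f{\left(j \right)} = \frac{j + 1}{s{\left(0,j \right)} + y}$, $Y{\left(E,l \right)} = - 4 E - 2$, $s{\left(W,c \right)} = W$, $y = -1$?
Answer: $354$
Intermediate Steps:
$Y{\left(E,l \right)} = -2 - 4 E$
$f{\left(j \right)} = -1 - j$ ($f{\left(j \right)} = \frac{j + 1}{0 - 1} = \frac{1 + j}{-1} = \left(1 + j\right) \left(-1\right) = -1 - j$)
$q = -181$
$\left(\left(-21\right) \left(-3\right) + q\right) f{\left(Y{\left(-1,6 \right)} \right)} = \left(\left(-21\right) \left(-3\right) - 181\right) \left(-1 - \left(-2 - -4\right)\right) = \left(63 - 181\right) \left(-1 - \left(-2 + 4\right)\right) = - 118 \left(-1 - 2\right) = \left(-118\right) \left(-3\right) = 354$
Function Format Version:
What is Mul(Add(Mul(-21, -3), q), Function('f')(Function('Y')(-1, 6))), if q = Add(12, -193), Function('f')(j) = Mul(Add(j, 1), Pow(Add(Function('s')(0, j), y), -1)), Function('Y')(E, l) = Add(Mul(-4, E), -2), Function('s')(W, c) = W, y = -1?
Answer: 354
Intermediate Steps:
Function('Y')(E, l) = Add(-2, Mul(-4, E))
Function('f')(j) = Add(-1, Mul(-1, j)) (Function('f')(j) = Mul(Add(j, 1), Pow(Add(0, -1), -1)) = Mul(Add(1, j), Pow(-1, -1)) = Mul(Add(1, j), -1) = Add(-1, Mul(-1, j)))
q = -181
Mul(Add(Mul(-21, -3), q), Function('f')(Function('Y')(-1, 6))) = Mul(Add(Mul(-21, -3), -181), Add(-1, Mul(-1, Add(-2, Mul(-4, -1))))) = Mul(Add(63, -181), Add(-1, Mul(-1, Add(-2, 4)))) = Mul(-118, Add(-1, Mul(-1, 2))) = Mul(-118, Add(-1, -2)) = Mul(-118, -3) = 354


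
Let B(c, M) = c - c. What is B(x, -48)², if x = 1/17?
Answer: 0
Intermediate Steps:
x = 1/17 ≈ 0.058824
B(c, M) = 0
B(x, -48)² = 0² = 0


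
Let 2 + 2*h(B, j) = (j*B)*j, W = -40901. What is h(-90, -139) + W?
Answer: -910347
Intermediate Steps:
h(B, j) = -1 + B*j**2/2 (h(B, j) = -1 + ((j*B)*j)/2 = -1 + ((B*j)*j)/2 = -1 + (B*j**2)/2 = -1 + B*j**2/2)
h(-90, -139) + W = (-1 + (1/2)*(-90)*(-139)**2) - 40901 = (-1 + (1/2)*(-90)*19321) - 40901 = (-1 - 869445) - 40901 = -869446 - 40901 = -910347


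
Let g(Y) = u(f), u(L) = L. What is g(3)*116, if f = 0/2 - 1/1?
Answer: -116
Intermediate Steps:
f = -1 (f = 0*(½) - 1*1 = 0 - 1 = -1)
g(Y) = -1
g(3)*116 = -1*116 = -116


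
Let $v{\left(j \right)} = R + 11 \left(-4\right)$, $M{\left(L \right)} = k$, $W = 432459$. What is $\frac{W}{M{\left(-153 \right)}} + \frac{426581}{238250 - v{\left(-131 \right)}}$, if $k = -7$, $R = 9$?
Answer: $- \frac{103045506748}{1667995} \approx -61778.0$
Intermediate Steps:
$M{\left(L \right)} = -7$
$v{\left(j \right)} = -35$ ($v{\left(j \right)} = 9 + 11 \left(-4\right) = 9 - 44 = -35$)
$\frac{W}{M{\left(-153 \right)}} + \frac{426581}{238250 - v{\left(-131 \right)}} = \frac{432459}{-7} + \frac{426581}{238250 - -35} = 432459 \left(- \frac{1}{7}\right) + \frac{426581}{238250 + 35} = - \frac{432459}{7} + \frac{426581}{238285} = - \frac{103045506748}{1667995}$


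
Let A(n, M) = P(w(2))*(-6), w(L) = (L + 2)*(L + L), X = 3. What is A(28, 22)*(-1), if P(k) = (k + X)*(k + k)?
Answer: 3648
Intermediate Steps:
w(L) = 2*L*(2 + L) (w(L) = (2 + L)*(2*L) = 2*L*(2 + L))
P(k) = 2*k*(3 + k) (P(k) = (k + 3)*(k + k) = (3 + k)*(2*k) = 2*k*(3 + k))
A(n, M) = -3648 (A(n, M) = (2*(2*2*(2 + 2))*(3 + 2*2*(2 + 2)))*(-6) = (2*(2*2*4)*(3 + 2*2*4))*(-6) = (2*16*(3 + 16))*(-6) = (2*16*19)*(-6) = 608*(-6) = -3648)
A(28, 22)*(-1) = -3648*(-1) = 3648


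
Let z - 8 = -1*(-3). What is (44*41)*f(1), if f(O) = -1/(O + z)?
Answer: -451/3 ≈ -150.33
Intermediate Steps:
z = 11 (z = 8 - 1*(-3) = 8 + 3 = 11)
f(O) = -1/(11 + O) (f(O) = -1/(O + 11) = -1/(11 + O))
(44*41)*f(1) = (44*41)*(-1/(11 + 1)) = 1804*(-1/12) = -451/3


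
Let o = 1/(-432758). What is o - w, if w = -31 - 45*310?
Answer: 6050389597/432758 ≈ 13981.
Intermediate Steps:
w = -13981 (w = -31 - 13950 = -13981)
o = -1/432758 ≈ -2.3108e-6
o - w = -1/432758 - 1*(-13981) = -1/432758 + 13981 = 6050389597/432758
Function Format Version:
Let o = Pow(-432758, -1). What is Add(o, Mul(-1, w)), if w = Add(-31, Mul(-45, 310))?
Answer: Rational(6050389597, 432758) ≈ 13981.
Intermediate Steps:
w = -13981 (w = Add(-31, -13950) = -13981)
o = Rational(-1, 432758) ≈ -2.3108e-6
Add(o, Mul(-1, w)) = Add(Rational(-1, 432758), Mul(-1, -13981)) = Add(Rational(-1, 432758), 13981) = Rational(6050389597, 432758)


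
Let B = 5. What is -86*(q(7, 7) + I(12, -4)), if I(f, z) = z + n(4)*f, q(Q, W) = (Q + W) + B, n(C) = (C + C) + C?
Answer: -13674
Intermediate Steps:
n(C) = 3*C (n(C) = 2*C + C = 3*C)
q(Q, W) = 5 + Q + W (q(Q, W) = (Q + W) + 5 = 5 + Q + W)
I(f, z) = z + 12*f (I(f, z) = z + (3*4)*f = z + 12*f)
-86*(q(7, 7) + I(12, -4)) = -86*((5 + 7 + 7) + (-4 + 12*12)) = -86*(19 + (-4 + 144)) = -86*(19 + 140) = -86*159 = -13674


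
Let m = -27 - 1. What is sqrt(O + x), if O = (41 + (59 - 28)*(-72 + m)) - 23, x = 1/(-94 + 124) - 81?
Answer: I*sqrt(2846670)/30 ≈ 56.24*I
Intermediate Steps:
m = -28
x = -2429/30 (x = 1/30 - 81 = -2429/30 ≈ -80.967)
O = -3082 (O = (41 + (59 - 28)*(-72 - 28)) - 23 = (41 + 31*(-100)) - 23 = (41 - 3100) - 23 = -3059 - 23 = -3082)
sqrt(O + x) = sqrt(-3082 - 2429/30) = sqrt(-94889/30) = I*sqrt(2846670)/30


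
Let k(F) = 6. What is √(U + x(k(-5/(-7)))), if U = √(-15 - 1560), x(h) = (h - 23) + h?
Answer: √(-11 + 15*I*√7) ≈ 3.8847 + 5.108*I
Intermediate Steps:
x(h) = -23 + 2*h (x(h) = (-23 + h) + h = -23 + 2*h)
U = 15*I*√7 (U = √(-1575) = 15*I*√7 ≈ 39.686*I)
√(U + x(k(-5/(-7)))) = √(15*I*√7 + (-23 + 2*6)) = √(15*I*√7 + (-23 + 12)) = √(15*I*√7 - 11) = √(-11 + 15*I*√7)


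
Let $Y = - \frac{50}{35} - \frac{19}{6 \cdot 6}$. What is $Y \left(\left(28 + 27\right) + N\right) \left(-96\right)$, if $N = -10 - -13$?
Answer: $\frac{228752}{21} \approx 10893.0$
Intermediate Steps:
$N = 3$ ($N = -10 + 13 = 3$)
$Y = - \frac{493}{252}$ ($Y = \left(-50\right) \frac{1}{35} - \frac{19}{36} = - \frac{10}{7} - \frac{19}{36} = - \frac{493}{252} \approx -1.9563$)
$Y \left(\left(28 + 27\right) + N\right) \left(-96\right) = - \frac{493 \left(\left(28 + 27\right) + 3\right)}{252} \left(-96\right) = - \frac{493 \left(55 + 3\right)}{252} \left(-96\right) = \left(- \frac{493}{252}\right) 58 \left(-96\right) = \left(- \frac{14297}{126}\right) \left(-96\right) = \frac{228752}{21}$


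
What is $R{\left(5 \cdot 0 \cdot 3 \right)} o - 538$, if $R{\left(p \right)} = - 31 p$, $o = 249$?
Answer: $-538$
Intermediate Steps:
$R{\left(5 \cdot 0 \cdot 3 \right)} o - 538 = - 31 \cdot 5 \cdot 0 \cdot 3 \cdot 249 - 538 = - 31 \cdot 0 \cdot 3 \cdot 249 - 538 = \left(-31\right) 0 \cdot 249 - 538 = 0 \cdot 249 - 538 = 0 - 538 = -538$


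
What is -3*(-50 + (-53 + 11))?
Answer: 276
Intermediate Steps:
-3*(-50 + (-53 + 11)) = -3*(-50 - 42) = -3*(-92) = 276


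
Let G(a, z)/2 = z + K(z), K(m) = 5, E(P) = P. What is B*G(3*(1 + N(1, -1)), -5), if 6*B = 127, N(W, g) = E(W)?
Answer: 0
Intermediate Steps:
N(W, g) = W
B = 127/6 (B = (1/6)*127 = 127/6 ≈ 21.167)
G(a, z) = 10 + 2*z (G(a, z) = 2*(z + 5) = 2*(5 + z) = 10 + 2*z)
B*G(3*(1 + N(1, -1)), -5) = 127*(10 + 2*(-5))/6 = 127*(10 - 10)/6 = (127/6)*0 = 0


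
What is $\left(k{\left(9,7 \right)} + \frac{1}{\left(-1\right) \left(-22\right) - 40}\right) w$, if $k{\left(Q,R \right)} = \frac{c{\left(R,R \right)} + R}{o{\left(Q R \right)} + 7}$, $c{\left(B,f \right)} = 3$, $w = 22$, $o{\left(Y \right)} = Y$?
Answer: $\frac{121}{63} \approx 1.9206$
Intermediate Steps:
$k{\left(Q,R \right)} = \frac{3 + R}{7 + Q R}$ ($k{\left(Q,R \right)} = \frac{3 + R}{Q R + 7} = \frac{3 + R}{7 + Q R}$)
$\left(k{\left(9,7 \right)} + \frac{1}{\left(-1\right) \left(-22\right) - 40}\right) w = \left(\frac{3 + 7}{7 + 9 \cdot 7} + \frac{1}{\left(-1\right) \left(-22\right) - 40}\right) 22 = \left(\frac{1}{7 + 63} \cdot 10 + \frac{1}{22 - 40}\right) 22 = \left(\frac{1}{70} \cdot 10 + \frac{1}{-18}\right) 22 = \left(\frac{1}{70} \cdot 10 - \frac{1}{18}\right) 22 = \left(\frac{1}{7} - \frac{1}{18}\right) 22 = \frac{11}{126} \cdot 22 = \frac{121}{63}$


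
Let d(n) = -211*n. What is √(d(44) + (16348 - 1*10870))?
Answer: I*√3806 ≈ 61.693*I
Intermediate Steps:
√(d(44) + (16348 - 1*10870)) = √(-211*44 + (16348 - 1*10870)) = √(-9284 + (16348 - 10870)) = √(-9284 + 5478) = √(-3806) = I*√3806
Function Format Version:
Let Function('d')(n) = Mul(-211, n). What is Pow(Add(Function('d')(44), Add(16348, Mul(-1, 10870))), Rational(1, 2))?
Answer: Mul(I, Pow(3806, Rational(1, 2))) ≈ Mul(61.693, I)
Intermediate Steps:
Pow(Add(Function('d')(44), Add(16348, Mul(-1, 10870))), Rational(1, 2)) = Pow(Add(Mul(-211, 44), Add(16348, Mul(-1, 10870))), Rational(1, 2)) = Pow(Add(-9284, Add(16348, -10870)), Rational(1, 2)) = Pow(Add(-9284, 5478), Rational(1, 2)) = Pow(-3806, Rational(1, 2)) = Mul(I, Pow(3806, Rational(1, 2)))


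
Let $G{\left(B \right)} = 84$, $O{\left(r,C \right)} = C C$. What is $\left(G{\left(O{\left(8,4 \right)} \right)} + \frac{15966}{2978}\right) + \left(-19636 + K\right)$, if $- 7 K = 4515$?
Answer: $- \frac{30065350}{1489} \approx -20192.0$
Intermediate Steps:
$O{\left(r,C \right)} = C^{2}$
$K = -645$ ($K = \left(- \frac{1}{7}\right) 4515 = -645$)
$\left(G{\left(O{\left(8,4 \right)} \right)} + \frac{15966}{2978}\right) + \left(-19636 + K\right) = \left(84 + \frac{15966}{2978}\right) - 20281 = \left(84 + 15966 \cdot \frac{1}{2978}\right) - 20281 = \left(84 + \frac{7983}{1489}\right) - 20281 = \frac{133059}{1489} - 20281 = - \frac{30065350}{1489}$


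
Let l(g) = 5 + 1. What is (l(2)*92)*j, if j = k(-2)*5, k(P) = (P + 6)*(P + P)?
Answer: -44160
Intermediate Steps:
l(g) = 6
k(P) = 2*P*(6 + P) (k(P) = (6 + P)*(2*P) = 2*P*(6 + P))
j = -80 (j = (2*(-2)*(6 - 2))*5 = (2*(-2)*4)*5 = -16*5 = -80)
(l(2)*92)*j = (6*92)*(-80) = 552*(-80) = -44160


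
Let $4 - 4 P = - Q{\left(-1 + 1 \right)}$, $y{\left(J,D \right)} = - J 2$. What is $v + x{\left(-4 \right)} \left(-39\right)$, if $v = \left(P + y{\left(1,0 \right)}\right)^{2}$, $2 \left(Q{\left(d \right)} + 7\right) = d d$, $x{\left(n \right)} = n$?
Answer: $\frac{2617}{16} \approx 163.56$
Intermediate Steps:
$Q{\left(d \right)} = -7 + \frac{d^{2}}{2}$ ($Q{\left(d \right)} = -7 + \frac{d d}{2} = -7 + \frac{d^{2}}{2}$)
$y{\left(J,D \right)} = - 2 J$
$P = - \frac{3}{4}$ ($P = 1 - \frac{\left(-1\right) \left(-7 + \frac{\left(-1 + 1\right)^{2}}{2}\right)}{4} = 1 - \frac{\left(-1\right) \left(-7 + \frac{0^{2}}{2}\right)}{4} = 1 - \frac{\left(-1\right) \left(-7 + \frac{1}{2} \cdot 0\right)}{4} = 1 - \frac{\left(-1\right) \left(-7 + 0\right)}{4} = 1 - \frac{\left(-1\right) \left(-7\right)}{4} = 1 - \frac{7}{4} = - \frac{3}{4} \approx -0.75$)
$v = \frac{121}{16}$ ($v = \left(- \frac{3}{4} - 2\right)^{2} = \left(- \frac{11}{4}\right)^{2} = \frac{121}{16} \approx 7.5625$)
$v + x{\left(-4 \right)} \left(-39\right) = \frac{121}{16} - -156 = \frac{121}{16} + 156 = \frac{2617}{16}$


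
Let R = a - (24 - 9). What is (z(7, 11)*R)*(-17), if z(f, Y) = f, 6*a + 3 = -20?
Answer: 13447/6 ≈ 2241.2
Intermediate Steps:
a = -23/6 (a = -½ + (⅙)*(-20) = -½ - 10/3 = -23/6 ≈ -3.8333)
R = -113/6 (R = -23/6 - (24 - 9) = -23/6 - 1*15 = -23/6 - 15 = -113/6 ≈ -18.833)
(z(7, 11)*R)*(-17) = (7*(-113/6))*(-17) = -791/6*(-17) = 13447/6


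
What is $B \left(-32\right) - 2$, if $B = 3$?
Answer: $-98$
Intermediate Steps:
$B \left(-32\right) - 2 = 3 \left(-32\right) - 2 = -96 - 2 = -98$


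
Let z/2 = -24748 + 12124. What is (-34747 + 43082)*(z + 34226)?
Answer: 74831630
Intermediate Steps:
z = -25248 (z = 2*(-24748 + 12124) = 2*(-12624) = -25248)
(-34747 + 43082)*(z + 34226) = (-34747 + 43082)*(-25248 + 34226) = 8335*8978 = 74831630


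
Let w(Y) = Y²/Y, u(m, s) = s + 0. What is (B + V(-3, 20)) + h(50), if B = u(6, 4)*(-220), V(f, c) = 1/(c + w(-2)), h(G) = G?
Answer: -14939/18 ≈ -829.94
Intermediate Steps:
u(m, s) = s
w(Y) = Y
V(f, c) = 1/(-2 + c) (V(f, c) = 1/(c - 2) = 1/(-2 + c))
B = -880 (B = 4*(-220) = -880)
(B + V(-3, 20)) + h(50) = (-880 + 1/(-2 + 20)) + 50 = (-880 + 1/18) + 50 = -15839/18 + 50 = -14939/18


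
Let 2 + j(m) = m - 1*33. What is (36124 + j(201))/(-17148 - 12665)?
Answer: -36290/29813 ≈ -1.2173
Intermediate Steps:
j(m) = -35 + m (j(m) = -2 + (m - 1*33) = -2 + (m - 33) = -2 + (-33 + m) = -35 + m)
(36124 + j(201))/(-17148 - 12665) = (36124 + (-35 + 201))/(-17148 - 12665) = (36124 + 166)/(-29813) = 36290*(-1/29813) = -36290/29813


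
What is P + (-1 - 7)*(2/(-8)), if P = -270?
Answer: -268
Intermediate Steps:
P + (-1 - 7)*(2/(-8)) = -270 + (-1 - 7)*(2/(-8)) = -270 - 16*(-1)/8 = -270 - 8*(-¼) = -270 + 2 = -268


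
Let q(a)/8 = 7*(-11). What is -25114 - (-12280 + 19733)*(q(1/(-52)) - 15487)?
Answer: 119990545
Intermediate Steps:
q(a) = -616 (q(a) = 8*(7*(-11)) = 8*(-77) = -616)
-25114 - (-12280 + 19733)*(q(1/(-52)) - 15487) = -25114 - (-12280 + 19733)*(-616 - 15487) = -25114 - 7453*(-16103) = -25114 - 1*(-120015659) = -25114 + 120015659 = 119990545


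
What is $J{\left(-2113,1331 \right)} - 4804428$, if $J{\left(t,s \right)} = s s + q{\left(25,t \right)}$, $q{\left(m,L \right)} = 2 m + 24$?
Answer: $-3032793$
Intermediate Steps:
$q{\left(m,L \right)} = 24 + 2 m$
$J{\left(t,s \right)} = 74 + s^{2}$ ($J{\left(t,s \right)} = s s + \left(24 + 2 \cdot 25\right) = s^{2} + \left(24 + 50\right) = s^{2} + 74 = 74 + s^{2}$)
$J{\left(-2113,1331 \right)} - 4804428 = \left(74 + 1331^{2}\right) - 4804428 = \left(74 + 1771561\right) - 4804428 = 1771635 - 4804428 = -3032793$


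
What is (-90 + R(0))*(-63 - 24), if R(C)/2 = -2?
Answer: 8178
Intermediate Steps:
R(C) = -4 (R(C) = 2*(-2) = -4)
(-90 + R(0))*(-63 - 24) = (-90 - 4)*(-63 - 24) = -94*(-87) = 8178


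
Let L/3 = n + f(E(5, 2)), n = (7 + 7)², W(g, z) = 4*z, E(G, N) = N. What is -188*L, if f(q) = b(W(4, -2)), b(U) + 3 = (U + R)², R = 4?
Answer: -117876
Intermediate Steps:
n = 196 (n = 14² = 196)
b(U) = -3 + (4 + U)² (b(U) = -3 + (U + 4)² = -3 + (4 + U)²)
f(q) = 13 (f(q) = -3 + (4 + 4*(-2))² = -3 + (4 - 8)² = -3 + (-4)² = -3 + 16 = 13)
L = 627 (L = 3*(196 + 13) = 3*209 = 627)
-188*L = -188*627 = -117876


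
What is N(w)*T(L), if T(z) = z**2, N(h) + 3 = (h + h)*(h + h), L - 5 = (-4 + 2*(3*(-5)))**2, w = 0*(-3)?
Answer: -4043763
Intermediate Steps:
w = 0
L = 1161 (L = 5 + (-4 + 2*(3*(-5)))**2 = 5 + (-4 + 2*(-15))**2 = 5 + (-4 - 30)**2 = 5 + (-34)**2 = 5 + 1156 = 1161)
N(h) = -3 + 4*h**2 (N(h) = -3 + (h + h)*(h + h) = -3 + (2*h)*(2*h) = -3 + 4*h**2)
N(w)*T(L) = (-3 + 4*0**2)*1161**2 = (-3 + 4*0)*1347921 = (-3 + 0)*1347921 = -3*1347921 = -4043763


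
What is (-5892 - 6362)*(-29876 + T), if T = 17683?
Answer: 149413022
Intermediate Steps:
(-5892 - 6362)*(-29876 + T) = (-5892 - 6362)*(-29876 + 17683) = -12254*(-12193) = 149413022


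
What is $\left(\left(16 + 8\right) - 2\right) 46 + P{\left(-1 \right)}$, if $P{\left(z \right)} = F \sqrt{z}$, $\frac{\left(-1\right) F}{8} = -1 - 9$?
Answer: $1012 + 80 i \approx 1012.0 + 80.0 i$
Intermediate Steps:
$F = 80$ ($F = - 8 \left(-1 - 9\right) = \left(-8\right) \left(-10\right) = 80$)
$P{\left(z \right)} = 80 \sqrt{z}$
$\left(\left(16 + 8\right) - 2\right) 46 + P{\left(-1 \right)} = \left(\left(16 + 8\right) - 2\right) 46 + 80 \sqrt{-1} = \left(24 - 2\right) 46 + 80 i = 22 \cdot 46 + 80 i = 1012 + 80 i$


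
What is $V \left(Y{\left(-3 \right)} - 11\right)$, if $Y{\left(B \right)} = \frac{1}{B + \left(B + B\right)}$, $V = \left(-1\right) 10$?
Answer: $\frac{1000}{9} \approx 111.11$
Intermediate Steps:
$V = -10$
$Y{\left(B \right)} = \frac{1}{3 B}$ ($Y{\left(B \right)} = \frac{1}{B + 2 B} = \frac{1}{3 B}$)
$V \left(Y{\left(-3 \right)} - 11\right) = - 10 \left(\frac{1}{3 \left(-3\right)} - 11\right) = - 10 \left(\frac{1}{3} \left(- \frac{1}{3}\right) - 11\right) = - 10 \left(- \frac{1}{9} - 11\right) = \left(-10\right) \left(- \frac{100}{9}\right) = \frac{1000}{9}$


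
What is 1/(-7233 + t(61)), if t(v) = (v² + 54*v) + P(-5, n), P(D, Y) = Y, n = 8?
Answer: -1/210 ≈ -0.0047619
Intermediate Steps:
t(v) = 8 + v² + 54*v (t(v) = (v² + 54*v) + 8 = 8 + v² + 54*v)
1/(-7233 + t(61)) = 1/(-7233 + (8 + 61² + 54*61)) = 1/(-7233 + (8 + 3721 + 3294)) = 1/(-7233 + 7023) = 1/(-210) = -1/210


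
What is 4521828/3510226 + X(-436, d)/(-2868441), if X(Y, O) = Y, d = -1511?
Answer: 6486063644342/5034438088833 ≈ 1.2883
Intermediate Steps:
4521828/3510226 + X(-436, d)/(-2868441) = 4521828/3510226 - 436/(-2868441) = 4521828*(1/3510226) - 436*(-1/2868441) = 2260914/1755113 + 436/2868441 = 6486063644342/5034438088833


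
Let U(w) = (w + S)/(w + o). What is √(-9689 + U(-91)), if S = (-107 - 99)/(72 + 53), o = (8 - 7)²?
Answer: I*√217979338/150 ≈ 98.427*I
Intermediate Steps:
o = 1 (o = 1² = 1)
S = -206/125 ≈ -1.6480
U(w) = (-206/125 + w)/(1 + w) (U(w) = (w - 206/125)/(w + 1) = (-206/125 + w)/(1 + w))
√(-9689 + U(-91)) = √(-9689 + (-206/125 - 91)/(1 - 91)) = √(-9689 - 11581/125/(-90)) = √(-9689 - 1/90*(-11581/125)) = √(-9689 + 11581/11250) = √(-108989669/11250) = I*√217979338/150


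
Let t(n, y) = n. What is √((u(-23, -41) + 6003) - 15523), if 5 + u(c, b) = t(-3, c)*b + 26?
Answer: 4*I*√586 ≈ 96.83*I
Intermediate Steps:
u(c, b) = 21 - 3*b (u(c, b) = -5 + (-3*b + 26) = -5 + (26 - 3*b) = 21 - 3*b)
√((u(-23, -41) + 6003) - 15523) = √(((21 - 3*(-41)) + 6003) - 15523) = √(((21 + 123) + 6003) - 15523) = √((144 + 6003) - 15523) = √(6147 - 15523) = √(-9376) = 4*I*√586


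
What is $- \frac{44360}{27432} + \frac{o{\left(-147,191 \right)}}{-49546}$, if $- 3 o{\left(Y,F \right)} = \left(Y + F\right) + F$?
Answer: $- \frac{274463965}{169893234} \approx -1.6155$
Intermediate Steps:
$o{\left(Y,F \right)} = - \frac{2 F}{3} - \frac{Y}{3}$ ($o{\left(Y,F \right)} = - \frac{\left(Y + F\right) + F}{3} = - \frac{\left(F + Y\right) + F}{3} = - \frac{Y + 2 F}{3} = - \frac{2 F}{3} - \frac{Y}{3}$)
$- \frac{44360}{27432} + \frac{o{\left(-147,191 \right)}}{-49546} = - \frac{44360}{27432} + \frac{\left(- \frac{2}{3}\right) 191 - -49}{-49546} = \left(-44360\right) \frac{1}{27432} + \left(- \frac{382}{3} + 49\right) \left(- \frac{1}{49546}\right) = - \frac{5545}{3429} - - \frac{235}{148638} = - \frac{5545}{3429} + \frac{235}{148638} = - \frac{274463965}{169893234}$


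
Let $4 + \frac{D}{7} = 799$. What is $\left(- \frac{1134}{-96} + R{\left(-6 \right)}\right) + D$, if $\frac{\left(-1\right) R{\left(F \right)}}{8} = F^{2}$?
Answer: $\frac{84621}{16} \approx 5288.8$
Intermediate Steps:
$D = 5565$ ($D = -28 + 7 \cdot 799 = -28 + 5593 = 5565$)
$R{\left(F \right)} = - 8 F^{2}$
$\left(- \frac{1134}{-96} + R{\left(-6 \right)}\right) + D = \left(- \frac{1134}{-96} - 8 \left(-6\right)^{2}\right) + 5565 = \left(\left(-1134\right) \left(- \frac{1}{96}\right) - 288\right) + 5565 = \left(\frac{189}{16} - 288\right) + 5565 = - \frac{4419}{16} + 5565 = \frac{84621}{16}$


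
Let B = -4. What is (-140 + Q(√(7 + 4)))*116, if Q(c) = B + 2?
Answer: -16472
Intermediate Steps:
Q(c) = -2 (Q(c) = -4 + 2 = -2)
(-140 + Q(√(7 + 4)))*116 = (-140 - 2)*116 = -142*116 = -16472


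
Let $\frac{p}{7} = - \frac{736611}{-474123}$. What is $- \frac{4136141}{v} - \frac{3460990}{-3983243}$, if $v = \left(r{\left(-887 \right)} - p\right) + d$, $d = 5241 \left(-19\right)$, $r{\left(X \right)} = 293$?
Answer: $\frac{2658078963859459933}{62508942716283855} \approx 42.523$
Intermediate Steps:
$p = \frac{1718759}{158041}$ ($p = 7 \left(- \frac{736611}{-474123}\right) = 7 \left(\left(-736611\right) \left(- \frac{1}{474123}\right)\right) = 7 \cdot \frac{245537}{158041} = \frac{1718759}{158041} \approx 10.875$)
$d = -99579$
$v = - \frac{15692977485}{158041}$ ($v = \left(293 - \frac{1718759}{158041}\right) - 99579 = \frac{44587254}{158041} - 99579 = - \frac{15692977485}{158041} \approx -99297.0$)
$- \frac{4136141}{v} - \frac{3460990}{-3983243} = - \frac{4136141}{- \frac{15692977485}{158041}} - \frac{3460990}{-3983243} = \left(-4136141\right) \left(- \frac{158041}{15692977485}\right) - - \frac{3460990}{3983243} = \frac{653679859781}{15692977485} + \frac{3460990}{3983243} = \frac{2658078963859459933}{62508942716283855}$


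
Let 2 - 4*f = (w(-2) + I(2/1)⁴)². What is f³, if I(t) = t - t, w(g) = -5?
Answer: -12167/64 ≈ -190.11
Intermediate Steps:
I(t) = 0
f = -23/4 (f = ½ - (-5 + 0⁴)²/4 = ½ - (-5 + 0)²/4 = ½ - ¼*(-5)² = ½ - ¼*25 = ½ - 25/4 = -23/4 ≈ -5.7500)
f³ = (-23/4)³ = -12167/64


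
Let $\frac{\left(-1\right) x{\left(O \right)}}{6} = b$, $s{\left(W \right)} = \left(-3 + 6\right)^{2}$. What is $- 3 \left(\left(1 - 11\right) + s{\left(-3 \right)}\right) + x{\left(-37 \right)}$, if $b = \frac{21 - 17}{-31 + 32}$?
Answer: $-21$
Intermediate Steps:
$s{\left(W \right)} = 9$ ($s{\left(W \right)} = 3^{2} = 9$)
$b = 4$ ($b = \frac{4}{1} = 4 \cdot 1 = 4$)
$x{\left(O \right)} = -24$ ($x{\left(O \right)} = \left(-6\right) 4 = -24$)
$- 3 \left(\left(1 - 11\right) + s{\left(-3 \right)}\right) + x{\left(-37 \right)} = - 3 \left(\left(1 - 11\right) + 9\right) - 24 = - 3 \left(-10 + 9\right) - 24 = \left(-3\right) \left(-1\right) - 24 = 3 - 24 = -21$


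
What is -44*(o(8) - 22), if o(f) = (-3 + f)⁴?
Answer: -26532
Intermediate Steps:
-44*(o(8) - 22) = -44*((-3 + 8)⁴ - 22) = -44*(5⁴ - 22) = -44*(625 - 22) = -44*603 = -26532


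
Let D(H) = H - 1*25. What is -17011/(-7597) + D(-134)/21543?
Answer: 121753350/54554057 ≈ 2.2318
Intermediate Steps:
D(H) = -25 + H (D(H) = H - 25 = -25 + H)
-17011/(-7597) + D(-134)/21543 = -17011/(-7597) + (-25 - 134)/21543 = -17011*(-1/7597) - 159*1/21543 = 17011/7597 - 53/7181 = 121753350/54554057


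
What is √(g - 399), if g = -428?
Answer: I*√827 ≈ 28.758*I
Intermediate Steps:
√(g - 399) = √(-428 - 399) = √(-827) = I*√827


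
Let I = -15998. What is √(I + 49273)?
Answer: 55*√11 ≈ 182.41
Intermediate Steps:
√(I + 49273) = √(-15998 + 49273) = √33275 = 55*√11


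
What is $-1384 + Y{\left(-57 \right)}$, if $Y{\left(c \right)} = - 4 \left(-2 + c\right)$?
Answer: $-1148$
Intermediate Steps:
$Y{\left(c \right)} = 8 - 4 c$
$-1384 + Y{\left(-57 \right)} = -1384 + \left(8 - -228\right) = -1384 + \left(8 + 228\right) = -1384 + 236 = -1148$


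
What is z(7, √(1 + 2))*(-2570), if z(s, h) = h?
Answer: -2570*√3 ≈ -4451.4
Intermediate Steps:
z(7, √(1 + 2))*(-2570) = √(1 + 2)*(-2570) = √3*(-2570) = -2570*√3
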